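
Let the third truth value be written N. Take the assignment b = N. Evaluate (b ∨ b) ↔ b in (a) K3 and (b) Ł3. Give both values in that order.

In K3: b ∨ b = N ∨ N = N
(b ∨ b) ↔ b = N ↔ N = N
In Ł3: b ∨ b = N ∨ N = N
(b ∨ b) ↔ b = N ↔ N = true
They differ because K3 and Ł3 treat N differently under implication.

N; true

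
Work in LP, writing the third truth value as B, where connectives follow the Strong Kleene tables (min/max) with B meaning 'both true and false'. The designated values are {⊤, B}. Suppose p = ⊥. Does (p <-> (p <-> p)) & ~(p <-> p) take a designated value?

p <-> p = ⊥ <-> ⊥ = ⊤
p <-> (p <-> p) = ⊥ <-> ⊤ = ⊥
p <-> p = ⊥ <-> ⊥ = ⊤
~(p <-> p) = ~⊤ = ⊥
(p <-> (p <-> p)) & ~(p <-> p) = ⊥ & ⊥ = ⊥
⊥ ∉ {⊤, B}.

No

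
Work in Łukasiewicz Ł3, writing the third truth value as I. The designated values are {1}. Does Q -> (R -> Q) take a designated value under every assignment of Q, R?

Every assignment of Q, R over {1, I, 0} gives a value in {1}.
In particular, with Q=I, R=I: Q -> (R -> Q) = 1.

Yes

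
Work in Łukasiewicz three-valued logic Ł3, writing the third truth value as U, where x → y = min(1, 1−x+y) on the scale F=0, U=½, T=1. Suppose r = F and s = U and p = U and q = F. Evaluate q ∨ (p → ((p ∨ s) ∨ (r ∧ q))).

T

p ∨ s = U ∨ U = U
r ∧ q = F ∧ F = F
(p ∨ s) ∨ (r ∧ q) = U ∨ F = U
p → ((p ∨ s) ∨ (r ∧ q)) = U → U = T
q ∨ (p → ((p ∨ s) ∨ (r ∧ q))) = F ∨ T = T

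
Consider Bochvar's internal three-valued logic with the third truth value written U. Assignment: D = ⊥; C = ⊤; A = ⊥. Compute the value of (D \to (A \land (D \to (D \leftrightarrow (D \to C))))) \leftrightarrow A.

⊥

D \to C = ⊥ \to ⊤ = ⊤
D \leftrightarrow (D \to C) = ⊥ \leftrightarrow ⊤ = ⊥
D \to (D \leftrightarrow (D \to C)) = ⊥ \to ⊥ = ⊤
A \land (D \to (D \leftrightarrow (D \to C))) = ⊥ \land ⊤ = ⊥
D \to (A \land (D \to (D \leftrightarrow (D \to C)))) = ⊥ \to ⊥ = ⊤
(D \to (A \land (D \to (D \leftrightarrow (D \to C))))) \leftrightarrow A = ⊤ \leftrightarrow ⊥ = ⊥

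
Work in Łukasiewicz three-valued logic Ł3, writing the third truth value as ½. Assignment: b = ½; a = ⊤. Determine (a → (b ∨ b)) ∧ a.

b ∨ b = ½ ∨ ½ = ½
a → (b ∨ b) = ⊤ → ½ = ½  [min(1, 1−1+½)]
(a → (b ∨ b)) ∧ a = ½ ∧ ⊤ = ½

½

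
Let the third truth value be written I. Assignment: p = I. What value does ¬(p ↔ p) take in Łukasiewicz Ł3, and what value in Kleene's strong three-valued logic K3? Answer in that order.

⊥; I

In Łukasiewicz Ł3: p ↔ p = I ↔ I = ⊤  [1 − |½−½|]
¬(p ↔ p) = ¬⊤ = ⊥
In Kleene's strong three-valued logic K3: p ↔ p = I ↔ I = I
¬(p ↔ p) = ¬I = I
They differ because Łukasiewicz Ł3 and Kleene's strong three-valued logic K3 treat I differently under implication.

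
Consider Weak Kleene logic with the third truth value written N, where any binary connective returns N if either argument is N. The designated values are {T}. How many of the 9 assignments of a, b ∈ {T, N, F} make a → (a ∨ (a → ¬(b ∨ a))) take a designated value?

4

Designated under: (a=T, b=T); (a=T, b=F); (a=F, b=T); (a=F, b=F).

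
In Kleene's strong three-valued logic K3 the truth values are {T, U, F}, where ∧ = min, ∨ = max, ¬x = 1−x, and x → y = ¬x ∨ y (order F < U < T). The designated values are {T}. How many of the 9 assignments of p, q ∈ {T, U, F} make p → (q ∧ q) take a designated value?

5

Of the 9 assignments, 5 give a value in {T}.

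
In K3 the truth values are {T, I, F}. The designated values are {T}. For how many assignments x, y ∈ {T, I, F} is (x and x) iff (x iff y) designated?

2

Designated under: (x=T, y=T); (x=F, y=T).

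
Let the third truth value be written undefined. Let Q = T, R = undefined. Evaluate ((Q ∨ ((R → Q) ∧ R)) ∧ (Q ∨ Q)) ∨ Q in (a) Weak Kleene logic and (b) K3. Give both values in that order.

undefined; T

In Weak Kleene logic: R → Q = undefined → T = undefined
(R → Q) ∧ R = undefined ∧ undefined = undefined
Q ∨ ((R → Q) ∧ R) = T ∨ undefined = undefined
Q ∨ Q = T ∨ T = T
(Q ∨ ((R → Q) ∧ R)) ∧ (Q ∨ Q) = undefined ∧ T = undefined
((Q ∨ ((R → Q) ∧ R)) ∧ (Q ∨ Q)) ∨ Q = undefined ∨ T = undefined
In K3: R → Q = undefined → T = T  [¬undefined ∨ T]
(R → Q) ∧ R = T ∧ undefined = undefined
Q ∨ ((R → Q) ∧ R) = T ∨ undefined = T
Q ∨ Q = T ∨ T = T
(Q ∨ ((R → Q) ∧ R)) ∧ (Q ∨ Q) = T ∧ T = T
((Q ∨ ((R → Q) ∧ R)) ∧ (Q ∨ Q)) ∨ Q = T ∨ T = T
They differ because Weak Kleene logic and K3 treat undefined differently under the binary connectives.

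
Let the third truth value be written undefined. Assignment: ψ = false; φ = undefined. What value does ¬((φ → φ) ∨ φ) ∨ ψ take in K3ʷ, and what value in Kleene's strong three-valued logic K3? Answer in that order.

undefined; undefined

In K3ʷ: φ → φ = undefined → undefined = undefined  [any arg is the third value ⇒ result is the third value]
(φ → φ) ∨ φ = undefined ∨ undefined = undefined
¬((φ → φ) ∨ φ) = ¬undefined = undefined
¬((φ → φ) ∨ φ) ∨ ψ = undefined ∨ false = undefined
In Kleene's strong three-valued logic K3: φ → φ = undefined → undefined = undefined  [¬undefined ∨ undefined]
(φ → φ) ∨ φ = undefined ∨ undefined = undefined
¬((φ → φ) ∨ φ) = ¬undefined = undefined
¬((φ → φ) ∨ φ) ∨ ψ = undefined ∨ false = undefined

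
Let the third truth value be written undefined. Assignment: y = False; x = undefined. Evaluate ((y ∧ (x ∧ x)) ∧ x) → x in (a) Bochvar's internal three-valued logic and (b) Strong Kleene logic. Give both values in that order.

undefined; True

In Bochvar's internal three-valued logic: x ∧ x = undefined ∧ undefined = undefined
y ∧ (x ∧ x) = False ∧ undefined = undefined
(y ∧ (x ∧ x)) ∧ x = undefined ∧ undefined = undefined
((y ∧ (x ∧ x)) ∧ x) → x = undefined → undefined = undefined  [any arg is the third value ⇒ result is the third value]
In Strong Kleene logic: x ∧ x = undefined ∧ undefined = undefined
y ∧ (x ∧ x) = False ∧ undefined = False
(y ∧ (x ∧ x)) ∧ x = False ∧ undefined = False
((y ∧ (x ∧ x)) ∧ x) → x = False → undefined = True  [¬False ∨ undefined]
They differ because Bochvar's internal three-valued logic and Strong Kleene logic treat undefined differently under the binary connectives.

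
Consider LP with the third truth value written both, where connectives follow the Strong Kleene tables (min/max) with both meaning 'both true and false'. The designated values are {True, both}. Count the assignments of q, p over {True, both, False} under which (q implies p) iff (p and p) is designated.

8

Of the 9 assignments, 8 give a value in {True, both}.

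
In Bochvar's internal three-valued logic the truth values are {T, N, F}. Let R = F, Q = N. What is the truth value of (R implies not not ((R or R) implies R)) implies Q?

R or R = F or F = F
(R or R) implies R = F implies F = T
not ((R or R) implies R) = not T = F
not not ((R or R) implies R) = not F = T
R implies not not ((R or R) implies R) = F implies T = T
(R implies not not ((R or R) implies R)) implies Q = T implies N = N

N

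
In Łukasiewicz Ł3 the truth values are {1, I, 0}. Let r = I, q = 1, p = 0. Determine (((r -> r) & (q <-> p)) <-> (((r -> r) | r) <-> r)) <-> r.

1

r -> r = I -> I = 1
q <-> p = 1 <-> 0 = 0
(r -> r) & (q <-> p) = 1 & 0 = 0
r -> r = I -> I = 1
(r -> r) | r = 1 | I = 1
((r -> r) | r) <-> r = 1 <-> I = I
((r -> r) & (q <-> p)) <-> (((r -> r) | r) <-> r) = 0 <-> I = I
(((r -> r) & (q <-> p)) <-> (((r -> r) | r) <-> r)) <-> r = I <-> I = 1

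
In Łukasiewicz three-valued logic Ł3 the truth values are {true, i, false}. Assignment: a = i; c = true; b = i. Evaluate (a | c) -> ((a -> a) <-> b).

i

a | c = i | true = true
a -> a = i -> i = true  [min(1, 1−½+½)]
(a -> a) <-> b = true <-> i = i
(a | c) -> ((a -> a) <-> b) = true -> i = i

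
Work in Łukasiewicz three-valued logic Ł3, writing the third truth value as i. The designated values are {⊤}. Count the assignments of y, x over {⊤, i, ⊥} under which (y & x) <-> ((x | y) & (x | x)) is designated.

Of the 9 assignments, 6 give a value in {⊤}.

6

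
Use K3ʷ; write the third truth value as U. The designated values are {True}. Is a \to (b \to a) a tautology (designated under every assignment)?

No

Countermodel: a=True, b=U gives U, which is not designated.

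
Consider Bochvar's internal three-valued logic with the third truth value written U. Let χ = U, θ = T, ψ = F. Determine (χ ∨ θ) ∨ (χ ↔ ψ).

χ ∨ θ = U ∨ T = U
χ ↔ ψ = U ↔ F = U
(χ ∨ θ) ∨ (χ ↔ ψ) = U ∨ U = U

U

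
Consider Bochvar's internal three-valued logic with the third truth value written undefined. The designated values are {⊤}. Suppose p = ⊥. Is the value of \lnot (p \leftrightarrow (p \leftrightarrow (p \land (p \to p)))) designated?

p \to p = ⊥ \to ⊥ = ⊤
p \land (p \to p) = ⊥ \land ⊤ = ⊥
p \leftrightarrow (p \land (p \to p)) = ⊥ \leftrightarrow ⊥ = ⊤
p \leftrightarrow (p \leftrightarrow (p \land (p \to p))) = ⊥ \leftrightarrow ⊤ = ⊥
\lnot (p \leftrightarrow (p \leftrightarrow (p \land (p \to p)))) = \lnot ⊥ = ⊤
⊤ ∈ {⊤}.

Yes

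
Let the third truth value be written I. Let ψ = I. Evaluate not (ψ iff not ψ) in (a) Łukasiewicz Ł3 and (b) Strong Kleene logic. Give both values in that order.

F; I

In Łukasiewicz Ł3: not ψ = not I = I
ψ iff not ψ = I iff I = T  [1 − |½−½|]
not (ψ iff not ψ) = not T = F
In Strong Kleene logic: not ψ = not I = I
ψ iff not ψ = I iff I = I
not (ψ iff not ψ) = not I = I
They differ because Łukasiewicz Ł3 and Strong Kleene logic treat I differently under implication.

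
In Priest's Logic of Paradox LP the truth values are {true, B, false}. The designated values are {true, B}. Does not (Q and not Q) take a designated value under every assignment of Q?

Yes

Every assignment of Q over {true, B, false} gives a value in {true, B}.
In particular, with Q=B: not (Q and not Q) = B.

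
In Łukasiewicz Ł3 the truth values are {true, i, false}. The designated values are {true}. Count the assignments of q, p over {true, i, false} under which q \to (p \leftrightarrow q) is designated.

Of the 9 assignments, 7 give a value in {true}.

7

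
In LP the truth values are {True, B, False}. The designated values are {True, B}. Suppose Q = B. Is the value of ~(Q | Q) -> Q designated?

Yes

Q | Q = B | B = B
~(Q | Q) = ~B = B
~(Q | Q) -> Q = B -> B = B  [~B | B]
B ∈ {True, B}.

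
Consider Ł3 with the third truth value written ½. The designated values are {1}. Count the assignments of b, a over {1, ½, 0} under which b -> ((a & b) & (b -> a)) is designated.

6

Of the 9 assignments, 6 give a value in {1}.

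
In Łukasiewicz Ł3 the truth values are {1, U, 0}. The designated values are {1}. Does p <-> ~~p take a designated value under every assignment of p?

Every assignment of p over {1, U, 0} gives a value in {1}.
In particular, with p=U: p <-> ~~p = 1.

Yes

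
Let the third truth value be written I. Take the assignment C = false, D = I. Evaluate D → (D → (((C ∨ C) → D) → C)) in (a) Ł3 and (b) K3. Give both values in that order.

In Ł3: C ∨ C = false ∨ false = false
(C ∨ C) → D = false → I = true  [min(1, 1−0+½)]
((C ∨ C) → D) → C = true → false = false
D → (((C ∨ C) → D) → C) = I → false = I
D → (D → (((C ∨ C) → D) → C)) = I → I = true
In K3: C ∨ C = false ∨ false = false
(C ∨ C) → D = false → I = true
((C ∨ C) → D) → C = true → false = false
D → (((C ∨ C) → D) → C) = I → false = I
D → (D → (((C ∨ C) → D) → C)) = I → I = I
They differ because Ł3 and K3 treat I differently under implication.

true; I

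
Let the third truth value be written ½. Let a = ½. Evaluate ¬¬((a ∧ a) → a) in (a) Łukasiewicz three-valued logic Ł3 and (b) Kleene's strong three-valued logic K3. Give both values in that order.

⊤; ½

In Łukasiewicz three-valued logic Ł3: a ∧ a = ½ ∧ ½ = ½
(a ∧ a) → a = ½ → ½ = ⊤
¬((a ∧ a) → a) = ¬⊤ = ⊥
¬¬((a ∧ a) → a) = ¬⊥ = ⊤
In Kleene's strong three-valued logic K3: a ∧ a = ½ ∧ ½ = ½
(a ∧ a) → a = ½ → ½ = ½  [¬½ ∨ ½]
¬((a ∧ a) → a) = ¬½ = ½
¬¬((a ∧ a) → a) = ¬½ = ½
They differ because Łukasiewicz three-valued logic Ł3 and Kleene's strong three-valued logic K3 treat ½ differently under implication.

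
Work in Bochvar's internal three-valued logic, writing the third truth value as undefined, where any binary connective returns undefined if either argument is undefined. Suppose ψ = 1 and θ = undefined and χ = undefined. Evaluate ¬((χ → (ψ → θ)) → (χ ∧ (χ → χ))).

ψ → θ = 1 → undefined = undefined
χ → (ψ → θ) = undefined → undefined = undefined
χ → χ = undefined → undefined = undefined
χ ∧ (χ → χ) = undefined ∧ undefined = undefined
(χ → (ψ → θ)) → (χ ∧ (χ → χ)) = undefined → undefined = undefined
¬((χ → (ψ → θ)) → (χ ∧ (χ → χ))) = ¬undefined = undefined

undefined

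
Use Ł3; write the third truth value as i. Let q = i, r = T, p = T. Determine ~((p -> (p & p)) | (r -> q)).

p & p = T & T = T
p -> (p & p) = T -> T = T
r -> q = T -> i = i
(p -> (p & p)) | (r -> q) = T | i = T
~((p -> (p & p)) | (r -> q)) = ~T = F

F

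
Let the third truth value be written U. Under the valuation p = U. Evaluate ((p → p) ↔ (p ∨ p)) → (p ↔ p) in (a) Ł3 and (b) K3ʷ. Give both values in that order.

⊤; U

In Ł3: p → p = U → U = ⊤  [min(1, 1−½+½)]
p ∨ p = U ∨ U = U
(p → p) ↔ (p ∨ p) = ⊤ ↔ U = U
p ↔ p = U ↔ U = ⊤
((p → p) ↔ (p ∨ p)) → (p ↔ p) = U → ⊤ = ⊤
In K3ʷ: p → p = U → U = U
p ∨ p = U ∨ U = U
(p → p) ↔ (p ∨ p) = U ↔ U = U
p ↔ p = U ↔ U = U
((p → p) ↔ (p ∨ p)) → (p ↔ p) = U → U = U
They differ because Ł3 and K3ʷ treat U differently under the binary connectives.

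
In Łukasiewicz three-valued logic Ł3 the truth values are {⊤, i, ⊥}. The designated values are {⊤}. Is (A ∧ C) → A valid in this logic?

Every assignment of A, C over {⊤, i, ⊥} gives a value in {⊤}.
In particular, with A=i, C=i: (A ∧ C) → A = ⊤.

Yes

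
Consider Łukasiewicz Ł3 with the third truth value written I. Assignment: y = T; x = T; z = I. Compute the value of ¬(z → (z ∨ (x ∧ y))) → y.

x ∧ y = T ∧ T = T
z ∨ (x ∧ y) = I ∨ T = T
z → (z ∨ (x ∧ y)) = I → T = T
¬(z → (z ∨ (x ∧ y))) = ¬T = F
¬(z → (z ∨ (x ∧ y))) → y = F → T = T

T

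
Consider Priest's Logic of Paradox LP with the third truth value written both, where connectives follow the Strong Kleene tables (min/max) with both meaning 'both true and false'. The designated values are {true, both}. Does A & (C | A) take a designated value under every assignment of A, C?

Countermodel: A=false, C=true gives false, which is not designated.

No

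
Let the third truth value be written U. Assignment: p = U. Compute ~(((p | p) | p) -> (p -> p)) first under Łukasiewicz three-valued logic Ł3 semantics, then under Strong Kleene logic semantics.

⊥; U

In Łukasiewicz three-valued logic Ł3: p | p = U | U = U
(p | p) | p = U | U = U
p -> p = U -> U = ⊤  [min(1, 1−½+½)]
((p | p) | p) -> (p -> p) = U -> ⊤ = ⊤
~(((p | p) | p) -> (p -> p)) = ~⊤ = ⊥
In Strong Kleene logic: p | p = U | U = U
(p | p) | p = U | U = U
p -> p = U -> U = U
((p | p) | p) -> (p -> p) = U -> U = U
~(((p | p) | p) -> (p -> p)) = ~U = U
They differ because Łukasiewicz three-valued logic Ł3 and Strong Kleene logic treat U differently under implication.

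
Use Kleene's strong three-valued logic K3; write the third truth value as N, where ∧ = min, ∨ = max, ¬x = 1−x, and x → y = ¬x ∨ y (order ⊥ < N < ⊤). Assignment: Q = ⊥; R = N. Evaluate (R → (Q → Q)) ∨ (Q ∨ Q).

⊤

Q → Q = ⊥ → ⊥ = ⊤
R → (Q → Q) = N → ⊤ = ⊤
Q ∨ Q = ⊥ ∨ ⊥ = ⊥
(R → (Q → Q)) ∨ (Q ∨ Q) = ⊤ ∨ ⊥ = ⊤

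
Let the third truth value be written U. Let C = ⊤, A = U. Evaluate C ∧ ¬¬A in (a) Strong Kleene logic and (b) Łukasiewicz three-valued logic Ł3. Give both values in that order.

In Strong Kleene logic: ¬A = ¬U = U
¬¬A = ¬U = U
C ∧ ¬¬A = ⊤ ∧ U = U
In Łukasiewicz three-valued logic Ł3: ¬A = ¬U = U
¬¬A = ¬U = U
C ∧ ¬¬A = ⊤ ∧ U = U

U; U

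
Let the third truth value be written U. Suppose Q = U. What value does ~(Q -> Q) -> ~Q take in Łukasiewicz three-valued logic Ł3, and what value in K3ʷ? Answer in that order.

⊤; U

In Łukasiewicz three-valued logic Ł3: Q -> Q = U -> U = ⊤
~(Q -> Q) = ~⊤ = ⊥
~Q = ~U = U
~(Q -> Q) -> ~Q = ⊥ -> U = ⊤
In K3ʷ: Q -> Q = U -> U = U  [any arg is the third value ⇒ result is the third value]
~(Q -> Q) = ~U = U
~Q = ~U = U
~(Q -> Q) -> ~Q = U -> U = U
They differ because Łukasiewicz three-valued logic Ł3 and K3ʷ treat U differently under the binary connectives.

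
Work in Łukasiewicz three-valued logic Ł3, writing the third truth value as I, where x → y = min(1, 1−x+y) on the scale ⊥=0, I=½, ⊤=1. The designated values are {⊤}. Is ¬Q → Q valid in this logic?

No

Countermodel: Q=⊥ gives ⊥, which is not designated.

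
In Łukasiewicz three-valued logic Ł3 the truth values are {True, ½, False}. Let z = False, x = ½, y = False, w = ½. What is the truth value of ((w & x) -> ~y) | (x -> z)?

w & x = ½ & ½ = ½
~y = ~False = True
(w & x) -> ~y = ½ -> True = True  [min(1, 1−½+1)]
x -> z = ½ -> False = ½
((w & x) -> ~y) | (x -> z) = True | ½ = True

True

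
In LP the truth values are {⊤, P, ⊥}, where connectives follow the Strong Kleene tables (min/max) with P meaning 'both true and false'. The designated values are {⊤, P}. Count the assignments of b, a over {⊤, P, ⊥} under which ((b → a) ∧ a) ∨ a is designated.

6

Of the 9 assignments, 6 give a value in {⊤, P}.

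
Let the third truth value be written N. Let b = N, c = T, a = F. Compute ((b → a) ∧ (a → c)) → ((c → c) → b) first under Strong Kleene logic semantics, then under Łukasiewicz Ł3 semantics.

In Strong Kleene logic: b → a = N → F = N  [¬N ∨ F]
a → c = F → T = T
(b → a) ∧ (a → c) = N ∧ T = N
c → c = T → T = T
(c → c) → b = T → N = N
((b → a) ∧ (a → c)) → ((c → c) → b) = N → N = N
In Łukasiewicz Ł3: b → a = N → F = N
a → c = F → T = T
(b → a) ∧ (a → c) = N ∧ T = N
c → c = T → T = T
(c → c) → b = T → N = N
((b → a) ∧ (a → c)) → ((c → c) → b) = N → N = T
They differ because Strong Kleene logic and Łukasiewicz Ł3 treat N differently under implication.

N; T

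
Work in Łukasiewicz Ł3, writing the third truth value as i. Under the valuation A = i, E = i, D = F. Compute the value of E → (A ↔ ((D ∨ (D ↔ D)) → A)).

D ↔ D = F ↔ F = T
D ∨ (D ↔ D) = F ∨ T = T
(D ∨ (D ↔ D)) → A = T → i = i
A ↔ ((D ∨ (D ↔ D)) → A) = i ↔ i = T
E → (A ↔ ((D ∨ (D ↔ D)) → A)) = i → T = T

T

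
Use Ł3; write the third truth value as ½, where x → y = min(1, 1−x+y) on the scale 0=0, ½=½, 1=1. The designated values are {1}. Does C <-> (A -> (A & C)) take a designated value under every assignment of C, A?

Countermodel: C=½, A=½ gives ½, which is not designated.

No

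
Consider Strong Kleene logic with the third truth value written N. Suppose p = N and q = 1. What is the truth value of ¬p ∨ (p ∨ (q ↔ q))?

¬p = ¬N = N
q ↔ q = 1 ↔ 1 = 1
p ∨ (q ↔ q) = N ∨ 1 = 1
¬p ∨ (p ∨ (q ↔ q)) = N ∨ 1 = 1

1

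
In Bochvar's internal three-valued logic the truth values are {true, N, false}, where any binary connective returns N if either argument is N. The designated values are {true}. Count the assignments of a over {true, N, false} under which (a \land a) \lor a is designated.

a=true: true ✓
a=N: N ·
a=false: false ·

1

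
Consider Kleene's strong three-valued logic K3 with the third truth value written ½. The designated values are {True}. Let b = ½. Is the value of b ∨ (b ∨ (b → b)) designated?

b → b = ½ → ½ = ½  [¬½ ∨ ½]
b ∨ (b → b) = ½ ∨ ½ = ½
b ∨ (b ∨ (b → b)) = ½ ∨ ½ = ½
½ ∉ {True}.

No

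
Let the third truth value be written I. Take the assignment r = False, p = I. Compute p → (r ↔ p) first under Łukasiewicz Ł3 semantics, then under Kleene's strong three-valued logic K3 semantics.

In Łukasiewicz Ł3: r ↔ p = False ↔ I = I  [1 − |0−½|]
p → (r ↔ p) = I → I = True
In Kleene's strong three-valued logic K3: r ↔ p = False ↔ I = I
p → (r ↔ p) = I → I = I  [¬I ∨ I]
They differ because Łukasiewicz Ł3 and Kleene's strong three-valued logic K3 treat I differently under implication.

True; I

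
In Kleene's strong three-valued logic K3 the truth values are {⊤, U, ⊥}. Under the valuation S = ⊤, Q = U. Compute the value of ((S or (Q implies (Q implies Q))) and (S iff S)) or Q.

⊤

Q implies Q = U implies U = U  [not U or U]
Q implies (Q implies Q) = U implies U = U
S or (Q implies (Q implies Q)) = ⊤ or U = ⊤
S iff S = ⊤ iff ⊤ = ⊤
(S or (Q implies (Q implies Q))) and (S iff S) = ⊤ and ⊤ = ⊤
((S or (Q implies (Q implies Q))) and (S iff S)) or Q = ⊤ or U = ⊤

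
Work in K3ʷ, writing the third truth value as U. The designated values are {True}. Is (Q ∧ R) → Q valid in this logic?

Countermodel: Q=True, R=U gives U, which is not designated.

No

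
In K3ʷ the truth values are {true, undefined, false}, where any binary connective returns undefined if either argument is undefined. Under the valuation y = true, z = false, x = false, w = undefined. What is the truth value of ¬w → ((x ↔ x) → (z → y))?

undefined

¬w = ¬undefined = undefined
x ↔ x = false ↔ false = true
z → y = false → true = true
(x ↔ x) → (z → y) = true → true = true
¬w → ((x ↔ x) → (z → y)) = undefined → true = undefined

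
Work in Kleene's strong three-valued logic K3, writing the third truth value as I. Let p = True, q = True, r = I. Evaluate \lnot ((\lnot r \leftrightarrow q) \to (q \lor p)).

\lnot r = \lnot I = I
\lnot r \leftrightarrow q = I \leftrightarrow True = I
q \lor p = True \lor True = True
(\lnot r \leftrightarrow q) \to (q \lor p) = I \to True = True
\lnot ((\lnot r \leftrightarrow q) \to (q \lor p)) = \lnot True = False

False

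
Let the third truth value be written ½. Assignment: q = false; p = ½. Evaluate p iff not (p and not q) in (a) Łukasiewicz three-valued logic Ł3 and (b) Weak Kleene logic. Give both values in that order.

true; ½

In Łukasiewicz three-valued logic Ł3: not q = not false = true
p and not q = ½ and true = ½
not (p and not q) = not ½ = ½
p iff not (p and not q) = ½ iff ½ = true
In Weak Kleene logic: not q = not false = true
p and not q = ½ and true = ½
not (p and not q) = not ½ = ½
p iff not (p and not q) = ½ iff ½ = ½
They differ because Łukasiewicz three-valued logic Ł3 and Weak Kleene logic treat ½ differently under the binary connectives.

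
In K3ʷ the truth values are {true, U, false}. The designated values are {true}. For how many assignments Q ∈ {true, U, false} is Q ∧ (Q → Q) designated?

1

Q=true: true ✓
Q=U: U ·
Q=false: false ·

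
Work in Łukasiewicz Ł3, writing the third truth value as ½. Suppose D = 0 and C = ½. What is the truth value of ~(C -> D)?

½

C -> D = ½ -> 0 = ½
~(C -> D) = ~½ = ½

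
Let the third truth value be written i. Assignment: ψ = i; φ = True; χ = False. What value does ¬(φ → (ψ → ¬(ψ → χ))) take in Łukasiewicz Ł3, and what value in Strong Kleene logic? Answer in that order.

False; i

In Łukasiewicz Ł3: ψ → χ = i → False = i  [min(1, 1−½+0)]
¬(ψ → χ) = ¬i = i
ψ → ¬(ψ → χ) = i → i = True
φ → (ψ → ¬(ψ → χ)) = True → True = True
¬(φ → (ψ → ¬(ψ → χ))) = ¬True = False
In Strong Kleene logic: ψ → χ = i → False = i  [¬i ∨ False]
¬(ψ → χ) = ¬i = i
ψ → ¬(ψ → χ) = i → i = i
φ → (ψ → ¬(ψ → χ)) = True → i = i
¬(φ → (ψ → ¬(ψ → χ))) = ¬i = i
They differ because Łukasiewicz Ł3 and Strong Kleene logic treat i differently under implication.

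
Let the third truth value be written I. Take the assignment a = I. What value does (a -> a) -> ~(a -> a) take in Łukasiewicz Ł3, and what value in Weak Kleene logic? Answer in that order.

In Łukasiewicz Ł3: a -> a = I -> I = true  [min(1, 1−½+½)]
a -> a = I -> I = true
~(a -> a) = ~true = false
(a -> a) -> ~(a -> a) = true -> false = false
In Weak Kleene logic: a -> a = I -> I = I  [any arg is the third value ⇒ result is the third value]
a -> a = I -> I = I
~(a -> a) = ~I = I
(a -> a) -> ~(a -> a) = I -> I = I
They differ because Łukasiewicz Ł3 and Weak Kleene logic treat I differently under the binary connectives.

false; I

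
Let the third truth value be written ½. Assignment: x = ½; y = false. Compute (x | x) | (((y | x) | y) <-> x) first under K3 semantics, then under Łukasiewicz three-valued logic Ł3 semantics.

In K3: x | x = ½ | ½ = ½
y | x = false | ½ = ½
(y | x) | y = ½ | false = ½
((y | x) | y) <-> x = ½ <-> ½ = ½
(x | x) | (((y | x) | y) <-> x) = ½ | ½ = ½
In Łukasiewicz three-valued logic Ł3: x | x = ½ | ½ = ½
y | x = false | ½ = ½
(y | x) | y = ½ | false = ½
((y | x) | y) <-> x = ½ <-> ½ = true  [1 − |½−½|]
(x | x) | (((y | x) | y) <-> x) = ½ | true = true
They differ because K3 and Łukasiewicz three-valued logic Ł3 treat ½ differently under implication.

½; true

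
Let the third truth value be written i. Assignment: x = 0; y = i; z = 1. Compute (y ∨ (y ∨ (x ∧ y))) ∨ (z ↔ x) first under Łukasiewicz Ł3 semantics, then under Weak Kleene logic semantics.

i; i

In Łukasiewicz Ł3: x ∧ y = 0 ∧ i = 0
y ∨ (x ∧ y) = i ∨ 0 = i
y ∨ (y ∨ (x ∧ y)) = i ∨ i = i
z ↔ x = 1 ↔ 0 = 0
(y ∨ (y ∨ (x ∧ y))) ∨ (z ↔ x) = i ∨ 0 = i
In Weak Kleene logic: x ∧ y = 0 ∧ i = i
y ∨ (x ∧ y) = i ∨ i = i
y ∨ (y ∨ (x ∧ y)) = i ∨ i = i
z ↔ x = 1 ↔ 0 = 0
(y ∨ (y ∨ (x ∧ y))) ∨ (z ↔ x) = i ∨ 0 = i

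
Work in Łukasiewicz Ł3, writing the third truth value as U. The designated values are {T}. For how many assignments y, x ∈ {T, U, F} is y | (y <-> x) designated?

Of the 9 assignments, 5 give a value in {T}.

5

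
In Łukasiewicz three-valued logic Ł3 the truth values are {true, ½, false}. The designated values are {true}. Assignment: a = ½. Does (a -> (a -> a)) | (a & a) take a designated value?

a -> a = ½ -> ½ = true
a -> (a -> a) = ½ -> true = true
a & a = ½ & ½ = ½
(a -> (a -> a)) | (a & a) = true | ½ = true
true ∈ {true}.

Yes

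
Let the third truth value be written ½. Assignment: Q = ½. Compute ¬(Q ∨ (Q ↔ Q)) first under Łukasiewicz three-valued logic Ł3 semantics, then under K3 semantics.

F; ½

In Łukasiewicz three-valued logic Ł3: Q ↔ Q = ½ ↔ ½ = T  [1 − |½−½|]
Q ∨ (Q ↔ Q) = ½ ∨ T = T
¬(Q ∨ (Q ↔ Q)) = ¬T = F
In K3: Q ↔ Q = ½ ↔ ½ = ½
Q ∨ (Q ↔ Q) = ½ ∨ ½ = ½
¬(Q ∨ (Q ↔ Q)) = ¬½ = ½
They differ because Łukasiewicz three-valued logic Ł3 and K3 treat ½ differently under implication.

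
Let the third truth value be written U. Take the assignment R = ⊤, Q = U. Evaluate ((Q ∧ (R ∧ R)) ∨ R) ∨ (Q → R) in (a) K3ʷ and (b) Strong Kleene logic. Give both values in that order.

In K3ʷ: R ∧ R = ⊤ ∧ ⊤ = ⊤
Q ∧ (R ∧ R) = U ∧ ⊤ = U
(Q ∧ (R ∧ R)) ∨ R = U ∨ ⊤ = U
Q → R = U → ⊤ = U  [any arg is the third value ⇒ result is the third value]
((Q ∧ (R ∧ R)) ∨ R) ∨ (Q → R) = U ∨ U = U
In Strong Kleene logic: R ∧ R = ⊤ ∧ ⊤ = ⊤
Q ∧ (R ∧ R) = U ∧ ⊤ = U
(Q ∧ (R ∧ R)) ∨ R = U ∨ ⊤ = ⊤
Q → R = U → ⊤ = ⊤  [¬U ∨ ⊤]
((Q ∧ (R ∧ R)) ∨ R) ∨ (Q → R) = ⊤ ∨ ⊤ = ⊤
They differ because K3ʷ and Strong Kleene logic treat U differently under the binary connectives.

U; ⊤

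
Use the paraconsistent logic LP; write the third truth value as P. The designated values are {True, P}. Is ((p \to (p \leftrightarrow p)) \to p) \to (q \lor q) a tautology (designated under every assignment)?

No

Countermodel: p=True, q=False gives False, which is not designated.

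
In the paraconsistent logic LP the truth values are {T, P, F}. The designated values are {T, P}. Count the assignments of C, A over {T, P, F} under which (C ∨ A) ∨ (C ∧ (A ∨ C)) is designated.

8

Of the 9 assignments, 8 give a value in {T, P}.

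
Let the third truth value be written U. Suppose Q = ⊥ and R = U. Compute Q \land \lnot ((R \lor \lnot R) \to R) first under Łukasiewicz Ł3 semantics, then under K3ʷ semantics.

⊥; U

In Łukasiewicz Ł3: \lnot R = \lnot U = U
R \lor \lnot R = U \lor U = U
(R \lor \lnot R) \to R = U \to U = ⊤  [min(1, 1−½+½)]
\lnot ((R \lor \lnot R) \to R) = \lnot ⊤ = ⊥
Q \land \lnot ((R \lor \lnot R) \to R) = ⊥ \land ⊥ = ⊥
In K3ʷ: \lnot R = \lnot U = U
R \lor \lnot R = U \lor U = U
(R \lor \lnot R) \to R = U \to U = U  [any arg is the third value ⇒ result is the third value]
\lnot ((R \lor \lnot R) \to R) = \lnot U = U
Q \land \lnot ((R \lor \lnot R) \to R) = ⊥ \land U = U
They differ because Łukasiewicz Ł3 and K3ʷ treat U differently under the binary connectives.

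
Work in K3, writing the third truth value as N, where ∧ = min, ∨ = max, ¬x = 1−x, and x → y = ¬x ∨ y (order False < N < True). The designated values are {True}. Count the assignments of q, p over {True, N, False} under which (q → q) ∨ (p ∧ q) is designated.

Of the 9 assignments, 6 give a value in {True}.

6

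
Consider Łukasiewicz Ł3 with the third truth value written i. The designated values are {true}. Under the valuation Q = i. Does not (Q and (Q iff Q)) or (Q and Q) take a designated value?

No

Q iff Q = i iff i = true  [1 − |½−½|]
Q and (Q iff Q) = i and true = i
not (Q and (Q iff Q)) = not i = i
Q and Q = i and i = i
not (Q and (Q iff Q)) or (Q and Q) = i or i = i
i ∉ {true}.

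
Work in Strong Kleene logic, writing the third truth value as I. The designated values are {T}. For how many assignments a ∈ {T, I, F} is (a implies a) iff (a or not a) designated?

a=T: T ✓
a=I: I ·
a=F: T ✓

2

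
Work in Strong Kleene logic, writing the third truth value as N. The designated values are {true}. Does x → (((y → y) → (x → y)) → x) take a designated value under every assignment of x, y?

Countermodel: x=N, y=true gives N, which is not designated.

No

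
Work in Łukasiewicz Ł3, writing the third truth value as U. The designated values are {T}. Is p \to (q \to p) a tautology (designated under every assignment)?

Yes

Every assignment of p, q over {T, U, F} gives a value in {T}.
In particular, with p=U, q=U: p \to (q \to p) = T.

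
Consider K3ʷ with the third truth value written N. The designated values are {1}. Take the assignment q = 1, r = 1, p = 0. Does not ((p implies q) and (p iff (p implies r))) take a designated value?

p implies q = 0 implies 1 = 1
p implies r = 0 implies 1 = 1
p iff (p implies r) = 0 iff 1 = 0
(p implies q) and (p iff (p implies r)) = 1 and 0 = 0
not ((p implies q) and (p iff (p implies r))) = not 0 = 1
1 ∈ {1}.

Yes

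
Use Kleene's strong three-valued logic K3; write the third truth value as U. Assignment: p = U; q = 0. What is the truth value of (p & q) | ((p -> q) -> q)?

U

p & q = U & 0 = 0
p -> q = U -> 0 = U  [~U | 0]
(p -> q) -> q = U -> 0 = U
(p & q) | ((p -> q) -> q) = 0 | U = U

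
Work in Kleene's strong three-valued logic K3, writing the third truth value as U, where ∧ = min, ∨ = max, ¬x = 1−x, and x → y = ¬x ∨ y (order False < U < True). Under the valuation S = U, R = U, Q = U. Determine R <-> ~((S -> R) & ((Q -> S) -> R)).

U

S -> R = U -> U = U  [~U | U]
Q -> S = U -> U = U
(Q -> S) -> R = U -> U = U
(S -> R) & ((Q -> S) -> R) = U & U = U
~((S -> R) & ((Q -> S) -> R)) = ~U = U
R <-> ~((S -> R) & ((Q -> S) -> R)) = U <-> U = U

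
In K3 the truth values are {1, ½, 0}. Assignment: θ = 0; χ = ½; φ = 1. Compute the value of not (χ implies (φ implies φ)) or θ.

φ implies φ = 1 implies 1 = 1
χ implies (φ implies φ) = ½ implies 1 = 1  [not ½ or 1]
not (χ implies (φ implies φ)) = not 1 = 0
not (χ implies (φ implies φ)) or θ = 0 or 0 = 0

0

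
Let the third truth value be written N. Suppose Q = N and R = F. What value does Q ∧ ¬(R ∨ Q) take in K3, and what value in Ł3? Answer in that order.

In K3: R ∨ Q = F ∨ N = N
¬(R ∨ Q) = ¬N = N
Q ∧ ¬(R ∨ Q) = N ∧ N = N
In Ł3: R ∨ Q = F ∨ N = N
¬(R ∨ Q) = ¬N = N
Q ∧ ¬(R ∨ Q) = N ∧ N = N

N; N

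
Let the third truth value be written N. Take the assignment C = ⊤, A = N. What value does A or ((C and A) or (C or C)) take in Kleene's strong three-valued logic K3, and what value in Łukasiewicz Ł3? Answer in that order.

⊤; ⊤

In Kleene's strong three-valued logic K3: C and A = ⊤ and N = N
C or C = ⊤ or ⊤ = ⊤
(C and A) or (C or C) = N or ⊤ = ⊤
A or ((C and A) or (C or C)) = N or ⊤ = ⊤
In Łukasiewicz Ł3: C and A = ⊤ and N = N
C or C = ⊤ or ⊤ = ⊤
(C and A) or (C or C) = N or ⊤ = ⊤
A or ((C and A) or (C or C)) = N or ⊤ = ⊤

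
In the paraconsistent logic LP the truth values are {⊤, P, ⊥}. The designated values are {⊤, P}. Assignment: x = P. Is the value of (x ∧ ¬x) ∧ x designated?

¬x = ¬P = P
x ∧ ¬x = P ∧ P = P
(x ∧ ¬x) ∧ x = P ∧ P = P
P ∈ {⊤, P}.

Yes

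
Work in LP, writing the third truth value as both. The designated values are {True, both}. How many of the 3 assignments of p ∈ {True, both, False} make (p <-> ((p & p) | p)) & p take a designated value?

p=True: True ✓
p=both: both ✓
p=False: False ·

2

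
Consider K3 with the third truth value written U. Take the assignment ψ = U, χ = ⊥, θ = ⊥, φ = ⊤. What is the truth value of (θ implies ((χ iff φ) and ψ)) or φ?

χ iff φ = ⊥ iff ⊤ = ⊥
(χ iff φ) and ψ = ⊥ and U = ⊥
θ implies ((χ iff φ) and ψ) = ⊥ implies ⊥ = ⊤
(θ implies ((χ iff φ) and ψ)) or φ = ⊤ or ⊤ = ⊤

⊤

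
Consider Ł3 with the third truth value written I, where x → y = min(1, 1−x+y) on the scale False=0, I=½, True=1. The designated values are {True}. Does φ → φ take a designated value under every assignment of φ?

Yes

Every assignment of φ over {True, I, False} gives a value in {True}.
In particular, with φ=I: φ → φ = True.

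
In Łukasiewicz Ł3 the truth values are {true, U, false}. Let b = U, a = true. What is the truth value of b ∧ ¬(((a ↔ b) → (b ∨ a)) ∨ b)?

a ↔ b = true ↔ U = U  [1 − |1−½|]
b ∨ a = U ∨ true = true
(a ↔ b) → (b ∨ a) = U → true = true
((a ↔ b) → (b ∨ a)) ∨ b = true ∨ U = true
¬(((a ↔ b) → (b ∨ a)) ∨ b) = ¬true = false
b ∧ ¬(((a ↔ b) → (b ∨ a)) ∨ b) = U ∧ false = false

false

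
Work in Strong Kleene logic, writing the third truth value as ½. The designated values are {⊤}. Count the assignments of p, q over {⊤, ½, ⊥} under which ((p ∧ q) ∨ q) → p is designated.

5

Of the 9 assignments, 5 give a value in {⊤}.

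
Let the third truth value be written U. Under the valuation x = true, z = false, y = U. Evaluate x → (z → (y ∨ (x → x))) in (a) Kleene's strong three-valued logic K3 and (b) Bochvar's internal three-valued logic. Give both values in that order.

true; U

In Kleene's strong three-valued logic K3: x → x = true → true = true
y ∨ (x → x) = U ∨ true = true
z → (y ∨ (x → x)) = false → true = true
x → (z → (y ∨ (x → x))) = true → true = true
In Bochvar's internal three-valued logic: x → x = true → true = true
y ∨ (x → x) = U ∨ true = U
z → (y ∨ (x → x)) = false → U = U
x → (z → (y ∨ (x → x))) = true → U = U
They differ because Kleene's strong three-valued logic K3 and Bochvar's internal three-valued logic treat U differently under the binary connectives.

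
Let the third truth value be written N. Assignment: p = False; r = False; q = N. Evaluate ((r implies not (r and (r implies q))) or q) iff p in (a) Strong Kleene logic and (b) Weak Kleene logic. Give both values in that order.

False; N

In Strong Kleene logic: r implies q = False implies N = True  [not False or N]
r and (r implies q) = False and True = False
not (r and (r implies q)) = not False = True
r implies not (r and (r implies q)) = False implies True = True
(r implies not (r and (r implies q))) or q = True or N = True
((r implies not (r and (r implies q))) or q) iff p = True iff False = False
In Weak Kleene logic: r implies q = False implies N = N
r and (r implies q) = False and N = N
not (r and (r implies q)) = not N = N
r implies not (r and (r implies q)) = False implies N = N
(r implies not (r and (r implies q))) or q = N or N = N
((r implies not (r and (r implies q))) or q) iff p = N iff False = N
They differ because Strong Kleene logic and Weak Kleene logic treat N differently under the binary connectives.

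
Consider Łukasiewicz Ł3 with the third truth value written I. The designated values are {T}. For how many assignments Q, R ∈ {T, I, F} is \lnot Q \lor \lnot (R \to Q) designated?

3

Designated under: (Q=F, R=T); (Q=F, R=I); (Q=F, R=F).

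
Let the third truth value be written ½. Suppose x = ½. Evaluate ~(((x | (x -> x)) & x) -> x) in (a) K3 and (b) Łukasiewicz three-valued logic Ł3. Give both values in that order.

In K3: x -> x = ½ -> ½ = ½
x | (x -> x) = ½ | ½ = ½
(x | (x -> x)) & x = ½ & ½ = ½
((x | (x -> x)) & x) -> x = ½ -> ½ = ½
~(((x | (x -> x)) & x) -> x) = ~½ = ½
In Łukasiewicz three-valued logic Ł3: x -> x = ½ -> ½ = True  [min(1, 1−½+½)]
x | (x -> x) = ½ | True = True
(x | (x -> x)) & x = True & ½ = ½
((x | (x -> x)) & x) -> x = ½ -> ½ = True
~(((x | (x -> x)) & x) -> x) = ~True = False
They differ because K3 and Łukasiewicz three-valued logic Ł3 treat ½ differently under implication.

½; False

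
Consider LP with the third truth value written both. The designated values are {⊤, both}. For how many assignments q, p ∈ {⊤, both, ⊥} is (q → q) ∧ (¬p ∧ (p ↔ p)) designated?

6

Of the 9 assignments, 6 give a value in {⊤, both}.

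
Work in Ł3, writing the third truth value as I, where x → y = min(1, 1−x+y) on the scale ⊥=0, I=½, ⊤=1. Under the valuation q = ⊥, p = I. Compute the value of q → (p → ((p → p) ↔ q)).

⊤

p → p = I → I = ⊤
(p → p) ↔ q = ⊤ ↔ ⊥ = ⊥
p → ((p → p) ↔ q) = I → ⊥ = I
q → (p → ((p → p) ↔ q)) = ⊥ → I = ⊤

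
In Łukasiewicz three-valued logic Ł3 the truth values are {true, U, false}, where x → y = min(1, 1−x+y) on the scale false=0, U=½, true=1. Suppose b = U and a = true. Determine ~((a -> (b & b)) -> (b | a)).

false

b & b = U & U = U
a -> (b & b) = true -> U = U
b | a = U | true = true
(a -> (b & b)) -> (b | a) = U -> true = true
~((a -> (b & b)) -> (b | a)) = ~true = false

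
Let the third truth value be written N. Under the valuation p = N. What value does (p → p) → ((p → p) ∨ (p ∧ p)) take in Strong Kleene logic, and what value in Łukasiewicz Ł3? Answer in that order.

N; True

In Strong Kleene logic: p → p = N → N = N  [¬N ∨ N]
p → p = N → N = N
p ∧ p = N ∧ N = N
(p → p) ∨ (p ∧ p) = N ∨ N = N
(p → p) → ((p → p) ∨ (p ∧ p)) = N → N = N
In Łukasiewicz Ł3: p → p = N → N = True  [min(1, 1−½+½)]
p → p = N → N = True
p ∧ p = N ∧ N = N
(p → p) ∨ (p ∧ p) = True ∨ N = True
(p → p) → ((p → p) ∨ (p ∧ p)) = True → True = True
They differ because Strong Kleene logic and Łukasiewicz Ł3 treat N differently under implication.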